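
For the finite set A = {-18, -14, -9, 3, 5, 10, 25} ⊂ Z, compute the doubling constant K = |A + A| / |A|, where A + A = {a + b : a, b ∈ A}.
K = |A + A| / |A| = 27/7

Enumerate A + A = {a + b : a, b ∈ A}. With |A| = 7, there are |A|^2 = 49 ordered sum pairs; collecting distinct values, A + A = {-36, -32, -28, -27, -23, -18, -15, -13, -11, -9, -8, -6, -4, 1, 6, 7, 8, 10, 11, 13, 15, 16, 20, 28, 30, 35, 50}, so |A + A| = 27. Thus K = 27/7. For comparison, the minimum possible |A + A| over all 7-element sets is 2·7 − 1 = 13 (so min K = 13/7), attained only by arithmetic progressions.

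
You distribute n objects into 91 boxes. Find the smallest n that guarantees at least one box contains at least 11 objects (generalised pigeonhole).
n = (11 − 1)·91 + 1 = 911

By the generalised pigeonhole principle, to guarantee some box contains ≥ r objects we need more than (r − 1) · k objects total. Threshold: n = (r − 1) · k + 1. With r = 11 and k = 91: n = 10 · 91 + 1 = 910 + 1 = 911. For n = 910 = 10 · 91, we can put exactly 10 objects in every box, avoiding 11 in any single one — so 911 is tight.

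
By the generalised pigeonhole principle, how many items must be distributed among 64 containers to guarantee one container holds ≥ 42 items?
n = (42 − 1)·64 + 1 = 2625

By the generalised pigeonhole principle, to guarantee some box contains ≥ r objects we need more than (r − 1) · k objects total. Threshold: n = (r − 1) · k + 1. With r = 42 and k = 64: n = 41 · 64 + 1 = 2624 + 1 = 2625. For n = 2624 = 41 · 64, we can put exactly 41 objects in every box, avoiding 42 in any single one — so 2625 is tight.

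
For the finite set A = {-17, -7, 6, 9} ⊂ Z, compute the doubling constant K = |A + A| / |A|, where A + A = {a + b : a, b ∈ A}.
K = |A + A| / |A| = 10/4 = 5/2

Enumerate A + A = {a + b : a, b ∈ A}. With |A| = 4, there are |A|^2 = 16 ordered sum pairs; collecting distinct values, A + A = {-34, -24, -14, -11, -8, -1, 2, 12, 15, 18}, so |A + A| = 10. Thus K = 10/4 = 5/2. For comparison, the minimum possible |A + A| over all 4-element sets is 2·4 − 1 = 7 (so min K = 7/4), attained only by arithmetic progressions.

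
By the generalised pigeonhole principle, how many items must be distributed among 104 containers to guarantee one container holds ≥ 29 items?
n = (29 − 1)·104 + 1 = 2913

By the generalised pigeonhole principle, to guarantee some box contains ≥ r objects we need more than (r − 1) · k objects total. Threshold: n = (r − 1) · k + 1. With r = 29 and k = 104: n = 28 · 104 + 1 = 2912 + 1 = 2913. For n = 2912 = 28 · 104, we can put exactly 28 objects in every box, avoiding 29 in any single one — so 2913 is tight.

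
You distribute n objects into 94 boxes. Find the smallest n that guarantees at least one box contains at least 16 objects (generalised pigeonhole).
n = (16 − 1)·94 + 1 = 1411

By the generalised pigeonhole principle, to guarantee some box contains ≥ r objects we need more than (r − 1) · k objects total. Threshold: n = (r − 1) · k + 1. With r = 16 and k = 94: n = 15 · 94 + 1 = 1410 + 1 = 1411. For n = 1410 = 15 · 94, we can put exactly 15 objects in every box, avoiding 16 in any single one — so 1411 is tight.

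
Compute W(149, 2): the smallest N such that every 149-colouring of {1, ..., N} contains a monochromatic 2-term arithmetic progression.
W(149, 2) = 149 + 1 = 150

A 2-term AP is any pair of integers, so a monochromatic 2-AP exists iff some colour is used at least twice. With 149 colours, the colouring i ↦ i on {1, ..., 149} uses each colour once, avoiding any monochromatic pair, so W(149, 2) > 149. For {1, ..., 150}, pigeonhole forces two integers of the same colour, which form a monochromatic 2-AP. Hence W(149, 2) = 150.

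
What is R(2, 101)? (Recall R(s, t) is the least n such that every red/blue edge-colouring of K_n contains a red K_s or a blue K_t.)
R(2, 101) = 101

R(2, k) = k for all k ≥ 2: in a 2-colouring of K_k, either some edge is red (a red K_2) or all edges are blue (a blue K_k). And K_{100} coloured all-blue has no blue K_101, so R(2, 101) > 100. Hence R(2, 101) = 101.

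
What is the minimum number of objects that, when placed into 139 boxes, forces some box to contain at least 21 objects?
n = (21 − 1)·139 + 1 = 2781

By the generalised pigeonhole principle, to guarantee some box contains ≥ r objects we need more than (r − 1) · k objects total. Threshold: n = (r − 1) · k + 1. With r = 21 and k = 139: n = 20 · 139 + 1 = 2780 + 1 = 2781. For n = 2780 = 20 · 139, we can put exactly 20 objects in every box, avoiding 21 in any single one — so 2781 is tight.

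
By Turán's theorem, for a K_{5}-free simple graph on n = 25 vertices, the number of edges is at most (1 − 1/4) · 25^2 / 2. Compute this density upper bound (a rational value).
Turán density bound = (3/4) · 25^2/2 = 1875/8 ≈ 234.375

Turán's theorem: ex(n, K_{r+1}) is achieved by the complete r-partite Turán graph T(n, r) with parts as balanced as possible, and is at most (1 − 1/r) · n^2/2. For r = 4, n = 25: the density bound is (3/4) · 625/2 = 1875/8 ≈ 234.375. The integer-valued extremum is e(T(25, 4)) = 234, which is strictly less than the density bound 1875/8 since 4 ∤ 25 (the parts of T(25, 4) cannot all be equal).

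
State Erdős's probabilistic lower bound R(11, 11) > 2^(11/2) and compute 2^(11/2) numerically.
2^(11/2) = 45.2548; so R(11, 11) > 45.2548

Colour each edge of K_n uniformly at random with red/blue. The expected number of monochromatic K_11 is C(n, 11) · 2 · 2^(−C(11,2)). If C(n, 11) · 2^(1 − C(11,2)) < 1, then with positive probability no monochromatic K_11 exists, so R(11, 11) > n. The standard estimate C(n, 11) ≤ n^11/11! shows this inequality holds whenever n ≤ 2^(11/2) (since 11! · 2^(C(11,2) − 1) > 2^(11^2/2) ≥ n^11). Hence R(11, 11) > 2^(11/2) = 45.2548.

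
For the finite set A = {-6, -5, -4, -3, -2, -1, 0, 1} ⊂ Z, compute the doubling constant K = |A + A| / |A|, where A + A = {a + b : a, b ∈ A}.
K = |A + A| / |A| = 15/8

Enumerate A + A = {a + b : a, b ∈ A}. With |A| = 8, there are |A|^2 = 64 ordered sum pairs; collecting distinct values, A + A = {-12, -11, -10, -9, -8, -7, -6, -5, -4, -3, -2, -1, 0, 1, 2}, so |A + A| = 15. Thus K = 15/8. Here |A + A| = 2|A| − 1 = 15, the minimum possible — so K = 15/8 is minimal, which holds iff A is an arithmetic progression.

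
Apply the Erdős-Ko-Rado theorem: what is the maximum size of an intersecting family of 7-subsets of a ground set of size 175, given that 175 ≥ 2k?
max |F| = C(174, 6) = 35328324291

Erdős-Ko-Rado (1961): when n ≥ 2k, max |F| = C(n−1, k−1). The bound is attained by the star {A : i ∈ A} for any fixed i ∈ [n]. Here C(175−1, 7−1) = C(174, 6) = 35328324291.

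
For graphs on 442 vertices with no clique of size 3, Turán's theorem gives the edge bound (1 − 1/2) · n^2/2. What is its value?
Turán density bound = (1/2) · 442^2/2 = 48841

Turán's theorem: ex(n, K_{r+1}) is achieved by the complete r-partite Turán graph T(n, r) with parts as balanced as possible, and is at most (1 − 1/r) · n^2/2. For r = 2, n = 442: the density bound is (1/2) · 195364/2 = 48841. Since 2 ∣ 442, the Turán graph T(442, 2) has parts of equal size 221, and its edge count e(T(442, 2)) = 48841 attains the density bound exactly.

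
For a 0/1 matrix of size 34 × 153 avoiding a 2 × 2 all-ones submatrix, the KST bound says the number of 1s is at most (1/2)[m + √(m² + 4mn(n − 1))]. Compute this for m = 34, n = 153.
z(34, 153; 2, 2) ≤ (1/2)[34 + √(34² + 4·34·153·152)] = (1/2)[34 + √3163972] = 906.3779

Kővári–Sós–Turán: let r_1, ..., r_34 be the row sums and z = Σ r_i the total number of 1s. Each pair of columns can share at most one row with both entries 1 (else a 2×2 all-ones block appears), so Σ_i C(r_i, 2) ≤ C(153, 2) = 11628. By convexity Σ_i C(r_i, 2) ≥ 34·C(z/34, 2) = z(z − 34)/(2·34), giving z² − 34z − 34·153·152 ≤ 0 and hence z ≤ (1/2)[34 + √(1156 + 4·790704)] = (1/2)[34 + √3163972] ≈ (1/2)(34 + 1778.7557) = 906.3779.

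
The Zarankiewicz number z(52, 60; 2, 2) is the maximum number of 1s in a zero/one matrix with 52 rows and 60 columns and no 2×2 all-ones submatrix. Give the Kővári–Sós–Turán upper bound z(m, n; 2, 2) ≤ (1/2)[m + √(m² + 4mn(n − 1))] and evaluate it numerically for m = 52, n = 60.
z(52, 60; 2, 2) ≤ (1/2)[52 + √(52² + 4·52·60·59)] = (1/2)[52 + √739024] = 455.8325

Kővári–Sós–Turán: let r_1, ..., r_52 be the row sums and z = Σ r_i the total number of 1s. Each pair of columns can share at most one row with both entries 1 (else a 2×2 all-ones block appears), so Σ_i C(r_i, 2) ≤ C(60, 2) = 1770. By convexity Σ_i C(r_i, 2) ≥ 52·C(z/52, 2) = z(z − 52)/(2·52), giving z² − 52z − 52·60·59 ≤ 0 and hence z ≤ (1/2)[52 + √(2704 + 4·184080)] = (1/2)[52 + √739024] ≈ (1/2)(52 + 859.6651) = 455.8325.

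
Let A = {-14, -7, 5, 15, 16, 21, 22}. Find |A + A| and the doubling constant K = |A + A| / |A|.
K = |A + A| / |A| = 26/7

Enumerate A + A = {a + b : a, b ∈ A}. With |A| = 7, there are |A|^2 = 49 ordered sum pairs; collecting distinct values, A + A = {-28, -21, -14, -9, -2, 1, 2, 7, 8, 9, 10, 14, 15, 20, 21, 26, 27, 30, 31, 32, 36, 37, 38, 42, 43, 44}, so |A + A| = 26. Thus K = 26/7. For comparison, the minimum possible |A + A| over all 7-element sets is 2·7 − 1 = 13 (so min K = 13/7), attained only by arithmetic progressions.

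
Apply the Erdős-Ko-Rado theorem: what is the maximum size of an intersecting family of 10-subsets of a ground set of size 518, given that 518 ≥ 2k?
max |F| = C(517, 9) = 6780219355974250560

Erdős-Ko-Rado (1961): when n ≥ 2k, max |F| = C(n−1, k−1). The bound is attained by the star {A : i ∈ A} for any fixed i ∈ [n]. Here C(518−1, 10−1) = C(517, 9) = 6780219355974250560.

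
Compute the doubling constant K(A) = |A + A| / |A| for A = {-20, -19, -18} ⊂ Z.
K = |A + A| / |A| = 5/3

Enumerate A + A = {a + b : a, b ∈ A}. With |A| = 3, there are |A|^2 = 9 ordered sum pairs; collecting distinct values, A + A = {-40, -39, -38, -37, -36}, so |A + A| = 5. Thus K = 5/3. Here |A + A| = 2|A| − 1 = 5, the minimum possible — so K = 5/3 is minimal, which holds iff A is an arithmetic progression.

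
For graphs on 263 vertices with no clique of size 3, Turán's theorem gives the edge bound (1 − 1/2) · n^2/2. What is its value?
Turán density bound = (1/2) · 263^2/2 = 69169/4 ≈ 17292.25

Turán's theorem: ex(n, K_{r+1}) is achieved by the complete r-partite Turán graph T(n, r) with parts as balanced as possible, and is at most (1 − 1/r) · n^2/2. For r = 2, n = 263: the density bound is (1/2) · 69169/2 = 69169/4 ≈ 17292.25. The integer-valued extremum is e(T(263, 2)) = 17292, which is strictly less than the density bound 69169/4 since 2 ∤ 263 (the parts of T(263, 2) cannot all be equal).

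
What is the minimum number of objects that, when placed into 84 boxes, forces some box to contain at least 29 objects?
n = (29 − 1)·84 + 1 = 2353

By the generalised pigeonhole principle, to guarantee some box contains ≥ r objects we need more than (r − 1) · k objects total. Threshold: n = (r − 1) · k + 1. With r = 29 and k = 84: n = 28 · 84 + 1 = 2352 + 1 = 2353. For n = 2352 = 28 · 84, we can put exactly 28 objects in every box, avoiding 29 in any single one — so 2353 is tight.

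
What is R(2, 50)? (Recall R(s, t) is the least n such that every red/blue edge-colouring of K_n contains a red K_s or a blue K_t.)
R(2, 50) = 50

R(2, k) = k for all k ≥ 2: in a 2-colouring of K_k, either some edge is red (a red K_2) or all edges are blue (a blue K_k). And K_{49} coloured all-blue has no blue K_50, so R(2, 50) > 49. Hence R(2, 50) = 50.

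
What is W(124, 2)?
W(124, 2) = 124 + 1 = 125

A 2-term AP is any pair of integers, so a monochromatic 2-AP exists iff some colour is used at least twice. With 124 colours, the colouring i ↦ i on {1, ..., 124} uses each colour once, avoiding any monochromatic pair, so W(124, 2) > 124. For {1, ..., 125}, pigeonhole forces two integers of the same colour, which form a monochromatic 2-AP. Hence W(124, 2) = 125.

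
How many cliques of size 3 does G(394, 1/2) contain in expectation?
E[# K_3] = C(394, 3) · (1/2)^C(3, 2) = 10116344 / 2^3 = 1264543

For each 3-subset S of vertices (there are C(394, 3) = 10116344 such S), let X_S = 1 if S induces a K_3 (all C(3, 2) = 3 edges present). Then P(X_S = 1) = (1/2)^3 = 1/8. By linearity of expectation, E[# K_3] = C(394, 3) · (1/2)^3 = 10116344 / 8 = 1264543.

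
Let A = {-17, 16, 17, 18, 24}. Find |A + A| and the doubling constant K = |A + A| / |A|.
K = |A + A| / |A| = 14/5

Enumerate A + A = {a + b : a, b ∈ A}. With |A| = 5, there are |A|^2 = 25 ordered sum pairs; collecting distinct values, A + A = {-34, -1, 0, 1, 7, 32, 33, 34, 35, 36, 40, 41, 42, 48}, so |A + A| = 14. Thus K = 14/5. For comparison, the minimum possible |A + A| over all 5-element sets is 2·5 − 1 = 9 (so min K = 9/5), attained only by arithmetic progressions.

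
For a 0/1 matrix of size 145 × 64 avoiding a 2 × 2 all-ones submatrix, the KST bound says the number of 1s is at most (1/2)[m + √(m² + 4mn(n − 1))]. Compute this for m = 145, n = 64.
z(145, 64; 2, 2) ≤ (1/2)[145 + √(145² + 4·145·64·63)] = (1/2)[145 + √2359585] = 840.547

Kővári–Sós–Turán: let r_1, ..., r_145 be the row sums and z = Σ r_i the total number of 1s. Each pair of columns can share at most one row with both entries 1 (else a 2×2 all-ones block appears), so Σ_i C(r_i, 2) ≤ C(64, 2) = 2016. By convexity Σ_i C(r_i, 2) ≥ 145·C(z/145, 2) = z(z − 145)/(2·145), giving z² − 145z − 145·64·63 ≤ 0 and hence z ≤ (1/2)[145 + √(21025 + 4·584640)] = (1/2)[145 + √2359585] ≈ (1/2)(145 + 1536.0941) = 840.547.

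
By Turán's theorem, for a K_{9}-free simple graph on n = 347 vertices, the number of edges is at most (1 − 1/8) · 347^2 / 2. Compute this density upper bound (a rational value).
Turán density bound = (7/8) · 347^2/2 = 842863/16 ≈ 52678.9375

Turán's theorem: ex(n, K_{r+1}) is achieved by the complete r-partite Turán graph T(n, r) with parts as balanced as possible, and is at most (1 − 1/r) · n^2/2. For r = 8, n = 347: the density bound is (7/8) · 120409/2 = 842863/16 ≈ 52678.9375. The integer-valued extremum is e(T(347, 8)) = 52678, which is strictly less than the density bound 842863/16 since 8 ∤ 347 (the parts of T(347, 8) cannot all be equal).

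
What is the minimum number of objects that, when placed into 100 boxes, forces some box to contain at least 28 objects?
n = (28 − 1)·100 + 1 = 2701

By the generalised pigeonhole principle, to guarantee some box contains ≥ r objects we need more than (r − 1) · k objects total. Threshold: n = (r − 1) · k + 1. With r = 28 and k = 100: n = 27 · 100 + 1 = 2700 + 1 = 2701. For n = 2700 = 27 · 100, we can put exactly 27 objects in every box, avoiding 28 in any single one — so 2701 is tight.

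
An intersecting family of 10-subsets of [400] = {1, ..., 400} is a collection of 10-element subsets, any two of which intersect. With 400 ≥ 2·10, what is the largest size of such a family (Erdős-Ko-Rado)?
max |F| = C(399, 9) = 644951890065388829

Erdős-Ko-Rado (1961): when n ≥ 2k, max |F| = C(n−1, k−1). The bound is attained by the star {A : i ∈ A} for any fixed i ∈ [n]. Here C(400−1, 10−1) = C(399, 9) = 644951890065388829.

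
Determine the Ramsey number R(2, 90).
R(2, 90) = 90

R(2, k) = k for all k ≥ 2: in a 2-colouring of K_k, either some edge is red (a red K_2) or all edges are blue (a blue K_k). And K_{89} coloured all-blue has no blue K_90, so R(2, 90) > 89. Hence R(2, 90) = 90.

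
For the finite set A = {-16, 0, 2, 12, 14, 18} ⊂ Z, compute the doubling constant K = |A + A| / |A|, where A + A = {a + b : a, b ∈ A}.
K = |A + A| / |A| = 19/6

Enumerate A + A = {a + b : a, b ∈ A}. With |A| = 6, there are |A|^2 = 36 ordered sum pairs; collecting distinct values, A + A = {-32, -16, -14, -4, -2, 0, 2, 4, 12, 14, 16, 18, 20, 24, 26, 28, 30, 32, 36}, so |A + A| = 19. Thus K = 19/6. For comparison, the minimum possible |A + A| over all 6-element sets is 2·6 − 1 = 11 (so min K = 11/6), attained only by arithmetic progressions.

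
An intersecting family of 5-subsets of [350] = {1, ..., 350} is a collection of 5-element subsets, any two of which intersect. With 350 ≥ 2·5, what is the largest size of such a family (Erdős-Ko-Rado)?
max |F| = C(349, 4) = 607573751

The Erdős-Ko-Rado theorem states: for n ≥ 2k, an intersecting family of k-subsets of an n-element set has size at most C(n − 1, k − 1), with equality for 'star' families {A ⊆ [n] : |A| = k, i ∈ A} (fix an element i). For n = 350, k = 5: C(349, 4) = 607573751.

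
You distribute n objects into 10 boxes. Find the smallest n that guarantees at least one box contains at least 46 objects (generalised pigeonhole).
n = (46 − 1)·10 + 1 = 451

By the generalised pigeonhole principle, to guarantee some box contains ≥ r objects we need more than (r − 1) · k objects total. Threshold: n = (r − 1) · k + 1. With r = 46 and k = 10: n = 45 · 10 + 1 = 450 + 1 = 451. For n = 450 = 45 · 10, we can put exactly 45 objects in every box, avoiding 46 in any single one — so 451 is tight.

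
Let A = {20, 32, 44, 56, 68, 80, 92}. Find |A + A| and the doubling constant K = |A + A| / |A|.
K = |A + A| / |A| = 13/7

Enumerate A + A = {a + b : a, b ∈ A}. With |A| = 7, there are |A|^2 = 49 ordered sum pairs; collecting distinct values, A + A = {40, 52, 64, 76, 88, 100, 112, 124, 136, 148, 160, 172, 184}, so |A + A| = 13. Thus K = 13/7. Here |A + A| = 2|A| − 1 = 13, the minimum possible — so K = 13/7 is minimal, which holds iff A is an arithmetic progression.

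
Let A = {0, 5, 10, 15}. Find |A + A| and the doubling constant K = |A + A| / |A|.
K = |A + A| / |A| = 7/4

Enumerate A + A = {a + b : a, b ∈ A}. With |A| = 4, there are |A|^2 = 16 ordered sum pairs; collecting distinct values, A + A = {0, 5, 10, 15, 20, 25, 30}, so |A + A| = 7. Thus K = 7/4. Here |A + A| = 2|A| − 1 = 7, the minimum possible — so K = 7/4 is minimal, which holds iff A is an arithmetic progression.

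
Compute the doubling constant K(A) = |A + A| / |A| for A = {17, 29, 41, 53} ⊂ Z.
K = |A + A| / |A| = 7/4

Enumerate A + A = {a + b : a, b ∈ A}. With |A| = 4, there are |A|^2 = 16 ordered sum pairs; collecting distinct values, A + A = {34, 46, 58, 70, 82, 94, 106}, so |A + A| = 7. Thus K = 7/4. Here |A + A| = 2|A| − 1 = 7, the minimum possible — so K = 7/4 is minimal, which holds iff A is an arithmetic progression.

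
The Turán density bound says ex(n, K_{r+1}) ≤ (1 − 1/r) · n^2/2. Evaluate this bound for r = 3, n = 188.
Turán density bound = (2/3) · 188^2/2 = 35344/3 ≈ 11781.3333

Turán's theorem: ex(n, K_{r+1}) is achieved by the complete r-partite Turán graph T(n, r) with parts as balanced as possible, and is at most (1 − 1/r) · n^2/2. For r = 3, n = 188: the density bound is (2/3) · 35344/2 = 35344/3 ≈ 11781.3333. The integer-valued extremum is e(T(188, 3)) = 11781, which is strictly less than the density bound 35344/3 since 3 ∤ 188 (the parts of T(188, 3) cannot all be equal).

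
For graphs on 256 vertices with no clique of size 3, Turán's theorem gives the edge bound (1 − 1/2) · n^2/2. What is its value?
Turán density bound = (1/2) · 256^2/2 = 16384

Turán's theorem: ex(n, K_{r+1}) is achieved by the complete r-partite Turán graph T(n, r) with parts as balanced as possible, and is at most (1 − 1/r) · n^2/2. For r = 2, n = 256: the density bound is (1/2) · 65536/2 = 16384. Since 2 ∣ 256, the Turán graph T(256, 2) has parts of equal size 128, and its edge count e(T(256, 2)) = 16384 attains the density bound exactly.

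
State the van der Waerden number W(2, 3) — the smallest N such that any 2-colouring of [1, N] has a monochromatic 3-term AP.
W(2, 3) = 9

Lower bound: the 2-colouring RRBBRRBB of {1, ..., 8} (R at positions {1, 2, 5, 6}, B at {3, 4, 7, 8}) contains no monochromatic 3-term AP, so W(2, 3) > 8. Upper bound: a case analysis on any 2-colouring of {1, ..., 9} forces such an AP. Hence W(2, 3) = 9.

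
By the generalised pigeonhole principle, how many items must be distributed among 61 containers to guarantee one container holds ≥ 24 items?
n = (24 − 1)·61 + 1 = 1404

By the generalised pigeonhole principle, to guarantee some box contains ≥ r objects we need more than (r − 1) · k objects total. Threshold: n = (r − 1) · k + 1. With r = 24 and k = 61: n = 23 · 61 + 1 = 1403 + 1 = 1404. For n = 1403 = 23 · 61, we can put exactly 23 objects in every box, avoiding 24 in any single one — so 1404 is tight.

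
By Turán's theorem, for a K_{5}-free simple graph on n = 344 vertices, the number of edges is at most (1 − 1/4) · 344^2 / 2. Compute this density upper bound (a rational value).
Turán density bound = (3/4) · 344^2/2 = 44376

Turán's theorem: ex(n, K_{r+1}) is achieved by the complete r-partite Turán graph T(n, r) with parts as balanced as possible, and is at most (1 − 1/r) · n^2/2. For r = 4, n = 344: the density bound is (3/4) · 118336/2 = 44376. Since 4 ∣ 344, the Turán graph T(344, 4) has parts of equal size 86, and its edge count e(T(344, 4)) = 44376 attains the density bound exactly.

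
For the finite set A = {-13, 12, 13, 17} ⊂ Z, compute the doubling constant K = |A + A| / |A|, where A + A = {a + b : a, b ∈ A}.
K = |A + A| / |A| = 10/4 = 5/2

Enumerate A + A = {a + b : a, b ∈ A}. With |A| = 4, there are |A|^2 = 16 ordered sum pairs; collecting distinct values, A + A = {-26, -1, 0, 4, 24, 25, 26, 29, 30, 34}, so |A + A| = 10. Thus K = 10/4 = 5/2. For comparison, the minimum possible |A + A| over all 4-element sets is 2·4 − 1 = 7 (so min K = 7/4), attained only by arithmetic progressions.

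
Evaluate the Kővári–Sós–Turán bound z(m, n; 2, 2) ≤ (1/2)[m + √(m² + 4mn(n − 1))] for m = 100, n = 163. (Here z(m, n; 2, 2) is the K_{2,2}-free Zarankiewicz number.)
z(100, 163; 2, 2) ≤ (1/2)[100 + √(100² + 4·100·163·162)] = (1/2)[100 + √10572400] = 1675.7614

Kővári–Sós–Turán: let r_1, ..., r_100 be the row sums and z = Σ r_i the total number of 1s. Each pair of columns can share at most one row with both entries 1 (else a 2×2 all-ones block appears), so Σ_i C(r_i, 2) ≤ C(163, 2) = 13203. By convexity Σ_i C(r_i, 2) ≥ 100·C(z/100, 2) = z(z − 100)/(2·100), giving z² − 100z − 100·163·162 ≤ 0 and hence z ≤ (1/2)[100 + √(10000 + 4·2640600)] = (1/2)[100 + √10572400] ≈ (1/2)(100 + 3251.5227) = 1675.7614.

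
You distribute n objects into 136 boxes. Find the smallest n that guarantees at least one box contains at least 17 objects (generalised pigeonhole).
n = (17 − 1)·136 + 1 = 2177

By the generalised pigeonhole principle, to guarantee some box contains ≥ r objects we need more than (r − 1) · k objects total. Threshold: n = (r − 1) · k + 1. With r = 17 and k = 136: n = 16 · 136 + 1 = 2176 + 1 = 2177. For n = 2176 = 16 · 136, we can put exactly 16 objects in every box, avoiding 17 in any single one — so 2177 is tight.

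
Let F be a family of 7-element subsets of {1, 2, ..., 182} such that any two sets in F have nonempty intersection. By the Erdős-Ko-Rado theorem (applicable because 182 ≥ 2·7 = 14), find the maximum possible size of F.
max |F| = C(181, 6) = 44913567336

Erdős-Ko-Rado (1961): when n ≥ 2k, max |F| = C(n−1, k−1). The bound is attained by the star {A : i ∈ A} for any fixed i ∈ [n]. Here C(182−1, 7−1) = C(181, 6) = 44913567336.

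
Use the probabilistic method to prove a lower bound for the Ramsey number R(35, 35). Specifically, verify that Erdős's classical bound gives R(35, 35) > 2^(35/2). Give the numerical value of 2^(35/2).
2^(35/2) = 185363.8; so R(35, 35) > 185363.8

Colour each edge of K_n uniformly at random with red/blue. The expected number of monochromatic K_35 is C(n, 35) · 2 · 2^(−C(35,2)). If C(n, 35) · 2^(1 − C(35,2)) < 1, then with positive probability no monochromatic K_35 exists, so R(35, 35) > n. The standard estimate C(n, 35) ≤ n^35/35! shows this inequality holds whenever n ≤ 2^(35/2) (since 35! · 2^(C(35,2) − 1) > 2^(35^2/2) ≥ n^35). Hence R(35, 35) > 2^(35/2) = 185363.8.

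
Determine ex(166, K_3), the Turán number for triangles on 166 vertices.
ex(166, K_3) = ⌊166^2/4⌋ = 6889

Mantel (1907): a triangle-free graph on n vertices has at most ⌊n^2/4⌋ edges, with equality for the complete bipartite graph K_{⌊n/2⌋, ⌈n/2⌉}. For n = 166: ⌊166^2/4⌋ = ⌊27556/4⌋ = 6889. The extremal graph is K_{83, 83}, which has 83·83 = 6889 edges.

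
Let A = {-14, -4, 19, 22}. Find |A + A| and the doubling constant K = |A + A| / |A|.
K = |A + A| / |A| = 10/4 = 5/2

Enumerate A + A = {a + b : a, b ∈ A}. With |A| = 4, there are |A|^2 = 16 ordered sum pairs; collecting distinct values, A + A = {-28, -18, -8, 5, 8, 15, 18, 38, 41, 44}, so |A + A| = 10. Thus K = 10/4 = 5/2. For comparison, the minimum possible |A + A| over all 4-element sets is 2·4 − 1 = 7 (so min K = 7/4), attained only by arithmetic progressions.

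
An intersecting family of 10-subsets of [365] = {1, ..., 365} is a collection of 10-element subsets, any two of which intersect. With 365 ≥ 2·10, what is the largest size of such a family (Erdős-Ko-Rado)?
max |F| = C(364, 9) = 279807233988854572

The Erdős-Ko-Rado theorem states: for n ≥ 2k, an intersecting family of k-subsets of an n-element set has size at most C(n − 1, k − 1), with equality for 'star' families {A ⊆ [n] : |A| = k, i ∈ A} (fix an element i). For n = 365, k = 10: C(364, 9) = 279807233988854572.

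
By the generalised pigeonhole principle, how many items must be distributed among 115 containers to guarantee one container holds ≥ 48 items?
n = (48 − 1)·115 + 1 = 5406

By the generalised pigeonhole principle, to guarantee some box contains ≥ r objects we need more than (r − 1) · k objects total. Threshold: n = (r − 1) · k + 1. With r = 48 and k = 115: n = 47 · 115 + 1 = 5405 + 1 = 5406. For n = 5405 = 47 · 115, we can put exactly 47 objects in every box, avoiding 48 in any single one — so 5406 is tight.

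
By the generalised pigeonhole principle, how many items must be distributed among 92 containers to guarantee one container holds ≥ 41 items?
n = (41 − 1)·92 + 1 = 3681

By the generalised pigeonhole principle, to guarantee some box contains ≥ r objects we need more than (r − 1) · k objects total. Threshold: n = (r − 1) · k + 1. With r = 41 and k = 92: n = 40 · 92 + 1 = 3680 + 1 = 3681. For n = 3680 = 40 · 92, we can put exactly 40 objects in every box, avoiding 41 in any single one — so 3681 is tight.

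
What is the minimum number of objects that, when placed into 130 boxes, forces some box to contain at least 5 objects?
n = (5 − 1)·130 + 1 = 521

By the generalised pigeonhole principle, to guarantee some box contains ≥ r objects we need more than (r − 1) · k objects total. Threshold: n = (r − 1) · k + 1. With r = 5 and k = 130: n = 4 · 130 + 1 = 520 + 1 = 521. For n = 520 = 4 · 130, we can put exactly 4 objects in every box, avoiding 5 in any single one — so 521 is tight.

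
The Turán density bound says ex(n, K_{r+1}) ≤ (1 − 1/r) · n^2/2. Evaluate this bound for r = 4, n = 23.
Turán density bound = (3/4) · 23^2/2 = 1587/8 ≈ 198.375

Turán's theorem: ex(n, K_{r+1}) is achieved by the complete r-partite Turán graph T(n, r) with parts as balanced as possible, and is at most (1 − 1/r) · n^2/2. For r = 4, n = 23: the density bound is (3/4) · 529/2 = 1587/8 ≈ 198.375. The integer-valued extremum is e(T(23, 4)) = 198, which is strictly less than the density bound 1587/8 since 4 ∤ 23 (the parts of T(23, 4) cannot all be equal).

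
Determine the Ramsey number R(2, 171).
R(2, 171) = 171

R(2, k) = k for all k ≥ 2: in a 2-colouring of K_k, either some edge is red (a red K_2) or all edges are blue (a blue K_k). And K_{170} coloured all-blue has no blue K_171, so R(2, 171) > 170. Hence R(2, 171) = 171.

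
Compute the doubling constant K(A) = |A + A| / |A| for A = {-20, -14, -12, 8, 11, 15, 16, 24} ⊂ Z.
K = |A + A| / |A| = 33/8

Enumerate A + A = {a + b : a, b ∈ A}. With |A| = 8, there are |A|^2 = 64 ordered sum pairs; collecting distinct values, A + A = {-40, -34, -32, -28, -26, -24, -12, -9, -6, -5, -4, -3, -1, 1, 2, 3, 4, 10, 12, 16, 19, 22, 23, 24, 26, 27, 30, 31, 32, 35, 39, 40, 48}, so |A + A| = 33. Thus K = 33/8. For comparison, the minimum possible |A + A| over all 8-element sets is 2·8 − 1 = 15 (so min K = 15/8), attained only by arithmetic progressions.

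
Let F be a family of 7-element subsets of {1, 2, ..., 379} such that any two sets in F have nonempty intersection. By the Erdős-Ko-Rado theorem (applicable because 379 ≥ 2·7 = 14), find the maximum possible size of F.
max |F| = C(378, 6) = 3893141602350

The Erdős-Ko-Rado theorem states: for n ≥ 2k, an intersecting family of k-subsets of an n-element set has size at most C(n − 1, k − 1), with equality for 'star' families {A ⊆ [n] : |A| = k, i ∈ A} (fix an element i). For n = 379, k = 7: C(378, 6) = 3893141602350.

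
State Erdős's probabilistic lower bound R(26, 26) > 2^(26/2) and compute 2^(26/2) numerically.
2^(26/2) = 8192; so R(26, 26) > 8192

Colour each edge of K_n uniformly at random with red/blue. The expected number of monochromatic K_26 is C(n, 26) · 2 · 2^(−C(26,2)). If C(n, 26) · 2^(1 − C(26,2)) < 1, then with positive probability no monochromatic K_26 exists, so R(26, 26) > n. The standard estimate C(n, 26) ≤ n^26/26! shows this inequality holds whenever n ≤ 2^(26/2) (since 26! · 2^(C(26,2) − 1) > 2^(26^2/2) ≥ n^26). Hence R(26, 26) > 2^(26/2) = 8192.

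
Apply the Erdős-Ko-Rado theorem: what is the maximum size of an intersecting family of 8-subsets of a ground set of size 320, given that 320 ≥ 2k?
max |F| = C(319, 7) = 62419193193423

The Erdős-Ko-Rado theorem states: for n ≥ 2k, an intersecting family of k-subsets of an n-element set has size at most C(n − 1, k − 1), with equality for 'star' families {A ⊆ [n] : |A| = k, i ∈ A} (fix an element i). For n = 320, k = 8: C(319, 7) = 62419193193423.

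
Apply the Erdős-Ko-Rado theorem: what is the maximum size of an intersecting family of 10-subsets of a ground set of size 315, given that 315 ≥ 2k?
max |F| = C(314, 9) = 72837767741372062

The Erdős-Ko-Rado theorem states: for n ≥ 2k, an intersecting family of k-subsets of an n-element set has size at most C(n − 1, k − 1), with equality for 'star' families {A ⊆ [n] : |A| = k, i ∈ A} (fix an element i). For n = 315, k = 10: C(314, 9) = 72837767741372062.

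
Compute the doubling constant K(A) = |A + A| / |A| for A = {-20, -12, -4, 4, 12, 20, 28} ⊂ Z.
K = |A + A| / |A| = 13/7

Enumerate A + A = {a + b : a, b ∈ A}. With |A| = 7, there are |A|^2 = 49 ordered sum pairs; collecting distinct values, A + A = {-40, -32, -24, -16, -8, 0, 8, 16, 24, 32, 40, 48, 56}, so |A + A| = 13. Thus K = 13/7. Here |A + A| = 2|A| − 1 = 13, the minimum possible — so K = 13/7 is minimal, which holds iff A is an arithmetic progression.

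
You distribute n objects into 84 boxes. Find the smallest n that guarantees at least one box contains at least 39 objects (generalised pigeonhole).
n = (39 − 1)·84 + 1 = 3193

By the generalised pigeonhole principle, to guarantee some box contains ≥ r objects we need more than (r − 1) · k objects total. Threshold: n = (r − 1) · k + 1. With r = 39 and k = 84: n = 38 · 84 + 1 = 3192 + 1 = 3193. For n = 3192 = 38 · 84, we can put exactly 38 objects in every box, avoiding 39 in any single one — so 3193 is tight.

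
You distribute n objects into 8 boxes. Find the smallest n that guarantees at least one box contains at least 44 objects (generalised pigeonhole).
n = (44 − 1)·8 + 1 = 345

By the generalised pigeonhole principle, to guarantee some box contains ≥ r objects we need more than (r − 1) · k objects total. Threshold: n = (r − 1) · k + 1. With r = 44 and k = 8: n = 43 · 8 + 1 = 344 + 1 = 345. For n = 344 = 43 · 8, we can put exactly 43 objects in every box, avoiding 44 in any single one — so 345 is tight.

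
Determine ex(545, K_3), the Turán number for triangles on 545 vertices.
ex(545, K_3) = ⌊545^2/4⌋ = 74256

Mantel (1907): a triangle-free graph on n vertices has at most ⌊n^2/4⌋ edges, with equality for the complete bipartite graph K_{⌊n/2⌋, ⌈n/2⌉}. For n = 545: ⌊545^2/4⌋ = ⌊297025/4⌋ = 74256. The extremal graph is K_{272, 273}, which has 272·273 = 74256 edges.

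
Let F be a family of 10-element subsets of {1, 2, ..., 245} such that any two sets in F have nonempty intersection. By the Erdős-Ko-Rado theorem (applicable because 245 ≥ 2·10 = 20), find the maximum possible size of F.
max |F| = C(244, 9) = 7276322244723048

The Erdős-Ko-Rado theorem states: for n ≥ 2k, an intersecting family of k-subsets of an n-element set has size at most C(n − 1, k − 1), with equality for 'star' families {A ⊆ [n] : |A| = k, i ∈ A} (fix an element i). For n = 245, k = 10: C(244, 9) = 7276322244723048.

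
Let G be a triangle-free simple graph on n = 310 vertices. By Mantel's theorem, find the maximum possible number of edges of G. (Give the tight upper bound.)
ex(310, K_3) = ⌊310^2/4⌋ = 24025

Mantel (1907): a triangle-free graph on n vertices has at most ⌊n^2/4⌋ edges, with equality for the complete bipartite graph K_{⌊n/2⌋, ⌈n/2⌉}. For n = 310: ⌊310^2/4⌋ = ⌊96100/4⌋ = 24025. The extremal graph is K_{155, 155}, which has 155·155 = 24025 edges.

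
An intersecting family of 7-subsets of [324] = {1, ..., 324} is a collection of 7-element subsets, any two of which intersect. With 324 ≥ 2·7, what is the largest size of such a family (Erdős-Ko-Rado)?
max |F| = C(323, 6) = 1505215602352

Erdős-Ko-Rado (1961): when n ≥ 2k, max |F| = C(n−1, k−1). The bound is attained by the star {A : i ∈ A} for any fixed i ∈ [n]. Here C(324−1, 7−1) = C(323, 6) = 1505215602352.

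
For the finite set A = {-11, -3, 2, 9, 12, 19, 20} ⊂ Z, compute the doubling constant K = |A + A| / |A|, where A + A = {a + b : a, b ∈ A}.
K = |A + A| / |A| = 26/7

Enumerate A + A = {a + b : a, b ∈ A}. With |A| = 7, there are |A|^2 = 49 ordered sum pairs; collecting distinct values, A + A = {-22, -14, -9, -6, -2, -1, 1, 4, 6, 8, 9, 11, 14, 16, 17, 18, 21, 22, 24, 28, 29, 31, 32, 38, 39, 40}, so |A + A| = 26. Thus K = 26/7. For comparison, the minimum possible |A + A| over all 7-element sets is 2·7 − 1 = 13 (so min K = 13/7), attained only by arithmetic progressions.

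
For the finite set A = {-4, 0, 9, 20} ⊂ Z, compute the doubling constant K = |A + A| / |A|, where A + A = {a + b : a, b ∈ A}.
K = |A + A| / |A| = 10/4 = 5/2

Enumerate A + A = {a + b : a, b ∈ A}. With |A| = 4, there are |A|^2 = 16 ordered sum pairs; collecting distinct values, A + A = {-8, -4, 0, 5, 9, 16, 18, 20, 29, 40}, so |A + A| = 10. Thus K = 10/4 = 5/2. For comparison, the minimum possible |A + A| over all 4-element sets is 2·4 − 1 = 7 (so min K = 7/4), attained only by arithmetic progressions.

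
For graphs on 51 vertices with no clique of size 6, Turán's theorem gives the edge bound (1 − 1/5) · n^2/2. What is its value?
Turán density bound = (4/5) · 51^2/2 = 5202/5 ≈ 1040.4

Turán's theorem: ex(n, K_{r+1}) is achieved by the complete r-partite Turán graph T(n, r) with parts as balanced as possible, and is at most (1 − 1/r) · n^2/2. For r = 5, n = 51: the density bound is (4/5) · 2601/2 = 5202/5 ≈ 1040.4. The integer-valued extremum is e(T(51, 5)) = 1040, which is strictly less than the density bound 5202/5 since 5 ∤ 51 (the parts of T(51, 5) cannot all be equal).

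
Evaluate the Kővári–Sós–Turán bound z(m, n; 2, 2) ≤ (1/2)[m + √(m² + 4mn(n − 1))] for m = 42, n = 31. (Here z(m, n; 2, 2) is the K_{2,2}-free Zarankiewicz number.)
z(42, 31; 2, 2) ≤ (1/2)[42 + √(42² + 4·42·31·30)] = (1/2)[42 + √158004] = 219.7486

Kővári–Sós–Turán: let r_1, ..., r_42 be the row sums and z = Σ r_i the total number of 1s. Each pair of columns can share at most one row with both entries 1 (else a 2×2 all-ones block appears), so Σ_i C(r_i, 2) ≤ C(31, 2) = 465. By convexity Σ_i C(r_i, 2) ≥ 42·C(z/42, 2) = z(z − 42)/(2·42), giving z² − 42z − 42·31·30 ≤ 0 and hence z ≤ (1/2)[42 + √(1764 + 4·39060)] = (1/2)[42 + √158004] ≈ (1/2)(42 + 397.4972) = 219.7486.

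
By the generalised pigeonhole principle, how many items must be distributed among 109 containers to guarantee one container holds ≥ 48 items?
n = (48 − 1)·109 + 1 = 5124

By the generalised pigeonhole principle, to guarantee some box contains ≥ r objects we need more than (r − 1) · k objects total. Threshold: n = (r − 1) · k + 1. With r = 48 and k = 109: n = 47 · 109 + 1 = 5123 + 1 = 5124. For n = 5123 = 47 · 109, we can put exactly 47 objects in every box, avoiding 48 in any single one — so 5124 is tight.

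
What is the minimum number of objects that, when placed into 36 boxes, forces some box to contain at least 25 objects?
n = (25 − 1)·36 + 1 = 865

By the generalised pigeonhole principle, to guarantee some box contains ≥ r objects we need more than (r − 1) · k objects total. Threshold: n = (r − 1) · k + 1. With r = 25 and k = 36: n = 24 · 36 + 1 = 864 + 1 = 865. For n = 864 = 24 · 36, we can put exactly 24 objects in every box, avoiding 25 in any single one — so 865 is tight.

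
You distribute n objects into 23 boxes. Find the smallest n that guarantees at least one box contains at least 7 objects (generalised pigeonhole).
n = (7 − 1)·23 + 1 = 139

By the generalised pigeonhole principle, to guarantee some box contains ≥ r objects we need more than (r − 1) · k objects total. Threshold: n = (r − 1) · k + 1. With r = 7 and k = 23: n = 6 · 23 + 1 = 138 + 1 = 139. For n = 138 = 6 · 23, we can put exactly 6 objects in every box, avoiding 7 in any single one — so 139 is tight.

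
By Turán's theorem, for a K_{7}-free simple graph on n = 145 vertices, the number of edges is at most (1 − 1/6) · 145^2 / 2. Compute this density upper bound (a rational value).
Turán density bound = (5/6) · 145^2/2 = 105125/12 ≈ 8760.4167

Turán's theorem: ex(n, K_{r+1}) is achieved by the complete r-partite Turán graph T(n, r) with parts as balanced as possible, and is at most (1 − 1/r) · n^2/2. For r = 6, n = 145: the density bound is (5/6) · 21025/2 = 105125/12 ≈ 8760.4167. The integer-valued extremum is e(T(145, 6)) = 8760, which is strictly less than the density bound 105125/12 since 6 ∤ 145 (the parts of T(145, 6) cannot all be equal).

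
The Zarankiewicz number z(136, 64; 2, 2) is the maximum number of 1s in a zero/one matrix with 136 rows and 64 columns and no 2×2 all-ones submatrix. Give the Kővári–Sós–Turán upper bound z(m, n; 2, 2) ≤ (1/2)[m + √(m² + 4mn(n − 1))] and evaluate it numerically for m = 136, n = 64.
z(136, 64; 2, 2) ≤ (1/2)[136 + √(136² + 4·136·64·63)] = (1/2)[136 + √2211904] = 811.6236

Kővári–Sós–Turán: let r_1, ..., r_136 be the row sums and z = Σ r_i the total number of 1s. Each pair of columns can share at most one row with both entries 1 (else a 2×2 all-ones block appears), so Σ_i C(r_i, 2) ≤ C(64, 2) = 2016. By convexity Σ_i C(r_i, 2) ≥ 136·C(z/136, 2) = z(z − 136)/(2·136), giving z² − 136z − 136·64·63 ≤ 0 and hence z ≤ (1/2)[136 + √(18496 + 4·548352)] = (1/2)[136 + √2211904] ≈ (1/2)(136 + 1487.2471) = 811.6236.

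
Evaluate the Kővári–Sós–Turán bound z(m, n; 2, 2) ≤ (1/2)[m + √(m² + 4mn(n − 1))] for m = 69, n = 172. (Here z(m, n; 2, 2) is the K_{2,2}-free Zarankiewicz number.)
z(69, 172; 2, 2) ≤ (1/2)[69 + √(69² + 4·69·172·171)] = (1/2)[69 + √8122473] = 1459.4976

Kővári–Sós–Turán: let r_1, ..., r_69 be the row sums and z = Σ r_i the total number of 1s. Each pair of columns can share at most one row with both entries 1 (else a 2×2 all-ones block appears), so Σ_i C(r_i, 2) ≤ C(172, 2) = 14706. By convexity Σ_i C(r_i, 2) ≥ 69·C(z/69, 2) = z(z − 69)/(2·69), giving z² − 69z − 69·172·171 ≤ 0 and hence z ≤ (1/2)[69 + √(4761 + 4·2029428)] = (1/2)[69 + √8122473] ≈ (1/2)(69 + 2849.9953) = 1459.4976.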